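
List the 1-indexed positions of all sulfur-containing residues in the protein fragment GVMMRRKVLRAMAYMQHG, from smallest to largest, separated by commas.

The sulfur-bearing residues are cysteine (–SH) and methionine (–S–CH₃).
Matching residues: M3, M4, M12, M15.

3, 4, 12, 15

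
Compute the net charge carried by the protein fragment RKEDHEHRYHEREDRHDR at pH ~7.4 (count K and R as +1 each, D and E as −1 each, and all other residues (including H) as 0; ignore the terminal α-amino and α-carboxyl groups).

-1

Positive (K, R): R1, K2, R8, R12, R15, R18 → +6.
Negative (D, E): E3, D4, E6, E11, E13, D14, D17 → −7.
Net charge = (+6) + (−7) = −1.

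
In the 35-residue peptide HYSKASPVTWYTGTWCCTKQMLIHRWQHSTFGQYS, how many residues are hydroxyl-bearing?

Serine (S), threonine (T), and tyrosine (Y) each carry a hydroxyl group on the side chain.
Matching residues: Y2, S3, S6, T9, Y11, T12, T14, T18, S29, T30, Y34, S35.

12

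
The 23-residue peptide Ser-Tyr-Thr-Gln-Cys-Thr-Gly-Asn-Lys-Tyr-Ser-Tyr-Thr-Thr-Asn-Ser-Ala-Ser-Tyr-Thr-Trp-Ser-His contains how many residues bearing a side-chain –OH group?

14

S, T, and Y are the three residues with a side-chain hydroxyl.
Matching residues: Ser1, Tyr2, Thr3, Thr6, Tyr10, Ser11, Tyr12, Thr13, Thr14, Ser16, Ser18, Tyr19, Thr20, Ser22.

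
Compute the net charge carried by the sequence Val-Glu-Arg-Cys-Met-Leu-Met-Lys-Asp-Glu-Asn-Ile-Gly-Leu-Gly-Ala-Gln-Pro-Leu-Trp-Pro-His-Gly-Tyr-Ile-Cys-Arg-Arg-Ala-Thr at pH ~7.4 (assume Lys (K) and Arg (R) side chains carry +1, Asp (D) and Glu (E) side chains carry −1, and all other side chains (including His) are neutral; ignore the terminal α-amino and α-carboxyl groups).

Positive (K, R): Arg3, Lys8, Arg27, Arg28 → +4.
Negative (D, E): Glu2, Asp9, Glu10 → −3.
Net charge = (+4) + (−3) = +1.

+1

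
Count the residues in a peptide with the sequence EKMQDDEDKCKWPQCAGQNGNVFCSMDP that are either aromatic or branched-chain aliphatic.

Aromatic: F, W, Y. Branched-chain aliphatic: I, L, V.
Aromatic residues here: W12, F23 (2).
Branched-chain aliphatic residues here: V22 (1).
The two groups share no amino acid, so total = 2 + 1 = 3.

3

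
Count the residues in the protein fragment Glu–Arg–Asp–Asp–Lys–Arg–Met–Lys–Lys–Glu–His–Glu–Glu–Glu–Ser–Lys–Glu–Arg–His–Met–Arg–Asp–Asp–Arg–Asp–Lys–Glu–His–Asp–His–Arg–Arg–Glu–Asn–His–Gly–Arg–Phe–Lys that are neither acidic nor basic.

Acidic: D, E. Basic: K, R, H. All other residues are neither.
Matching residues: Met7, Ser15, Met20, Asn34, Gly36, Phe38.

6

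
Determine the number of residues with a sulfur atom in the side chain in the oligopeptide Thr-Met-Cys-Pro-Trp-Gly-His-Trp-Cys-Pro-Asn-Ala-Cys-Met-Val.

Only Cys (C) and Met (M) have a sulfur atom in the side chain.
Matching residues: Met2, Cys3, Cys9, Cys13, Met14.

5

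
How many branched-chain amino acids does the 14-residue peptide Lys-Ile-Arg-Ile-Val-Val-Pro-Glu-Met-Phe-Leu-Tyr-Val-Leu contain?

7

Valine (V), leucine (L), and isoleucine (I) are the branched-chain amino acids.
Matching residues: Ile2, Ile4, Val5, Val6, Leu11, Val13, Leu14.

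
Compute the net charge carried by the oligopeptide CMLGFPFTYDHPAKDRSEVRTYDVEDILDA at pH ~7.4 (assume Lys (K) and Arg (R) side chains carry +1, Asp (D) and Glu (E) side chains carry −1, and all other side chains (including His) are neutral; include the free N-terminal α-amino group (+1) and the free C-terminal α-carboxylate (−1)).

-4

Positive (K, R): K14, R16, R20 → +3.
Negative (D, E): D10, D15, E18, D23, E25, D26, D29 → −7.
The N-terminus (+1) and C-terminus (−1) cancel.
Net charge = (+3) + (−7) = −4.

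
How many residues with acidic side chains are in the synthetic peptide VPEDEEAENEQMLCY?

6

The acidic residues are Asp (D) and Glu (E), whose side chains end in a carboxylate group.
Matching residues: E3, D4, E5, E6, E8, E10.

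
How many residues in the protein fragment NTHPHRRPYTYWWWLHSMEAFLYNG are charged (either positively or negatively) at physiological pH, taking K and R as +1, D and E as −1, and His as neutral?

3

Charged side chains at pH ~7.4: K, R (positive); D, E (negative).
Matching residues: R6, R7, E19.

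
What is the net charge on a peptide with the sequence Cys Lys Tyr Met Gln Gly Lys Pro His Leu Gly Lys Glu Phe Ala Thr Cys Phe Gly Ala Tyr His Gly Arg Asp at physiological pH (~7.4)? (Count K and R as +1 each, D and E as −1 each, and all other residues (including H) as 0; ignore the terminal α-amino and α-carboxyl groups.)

Positive (K, R): Lys2, Lys7, Lys12, Arg24 → +4.
Negative (D, E): Glu13, Asp25 → −2.
Net charge = (+4) + (−2) = +2.

+2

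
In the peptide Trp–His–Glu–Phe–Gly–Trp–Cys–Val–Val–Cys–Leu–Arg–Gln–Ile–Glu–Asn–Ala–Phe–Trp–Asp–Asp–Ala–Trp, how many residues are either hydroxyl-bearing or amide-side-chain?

Hydroxyl-bearing: S, T, Y. Amide-side-chain: N, Q.
Hydroxyl-bearing residues here: none (0).
Amide-side-chain residues here: Gln13, Asn16 (2).
The two groups share no amino acid, so total = 0 + 2 = 2.

2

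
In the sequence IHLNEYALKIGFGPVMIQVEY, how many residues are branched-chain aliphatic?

7

Valine (V), leucine (L), and isoleucine (I) are the branched-chain amino acids.
Matching residues: I1, L3, L8, I10, V15, I17, V19.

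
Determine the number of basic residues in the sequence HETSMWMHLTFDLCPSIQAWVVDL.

K, R, and H are the three residues with basic side chains (ε-amine, guanidinium, and imidazole respectively).
Matching residues: H1, H8.

2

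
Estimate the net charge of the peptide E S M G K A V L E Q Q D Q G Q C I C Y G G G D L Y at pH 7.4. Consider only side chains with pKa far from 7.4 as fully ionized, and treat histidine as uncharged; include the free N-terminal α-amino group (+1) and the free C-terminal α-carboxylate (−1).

-3

At pH ~7.4 the Lys and Arg side chains are protonated (+1), the Asp and Glu side chains are deprotonated (−1), and with His taken as neutral all other side chains carry no charge.
Positive (K, R): K5 → +1.
Negative (D, E): E1, E9, D12, D23 → −4.
The N-terminus (+1) and C-terminus (−1) cancel.
Net charge = (+1) + (−4) = −3.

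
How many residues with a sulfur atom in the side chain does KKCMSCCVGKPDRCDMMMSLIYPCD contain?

Only Cys (C) and Met (M) have a sulfur atom in the side chain.
Matching residues: C3, M4, C6, C7, C14, M16, M17, M18, C24.

9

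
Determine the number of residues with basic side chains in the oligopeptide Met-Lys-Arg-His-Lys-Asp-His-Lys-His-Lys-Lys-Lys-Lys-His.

12

Lysine (K), arginine (R), and histidine (H) have basic, nitrogen-containing side chains.
Matching residues: Lys2, Arg3, His4, Lys5, His7, Lys8, His9, Lys10, Lys11, Lys12, Lys13, His14.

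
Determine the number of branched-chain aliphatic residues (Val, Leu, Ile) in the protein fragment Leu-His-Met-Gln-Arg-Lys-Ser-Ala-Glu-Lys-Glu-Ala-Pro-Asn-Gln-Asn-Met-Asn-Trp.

1

Matching residues: Leu1.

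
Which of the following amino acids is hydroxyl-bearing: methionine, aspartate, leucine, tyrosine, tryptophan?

tyrosine

Serine (S), threonine (T), and tyrosine (Y) each carry a hydroxyl group on the side chain.
Of the listed options, only tyrosine belongs to this group.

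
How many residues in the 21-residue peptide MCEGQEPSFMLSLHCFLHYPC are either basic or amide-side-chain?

Basic: H, K, R. Amide-side-chain: N, Q.
Basic residues here: H14, H18 (2).
Amide-side-chain residues here: Q5 (1).
The two groups share no amino acid, so total = 2 + 1 = 3.

3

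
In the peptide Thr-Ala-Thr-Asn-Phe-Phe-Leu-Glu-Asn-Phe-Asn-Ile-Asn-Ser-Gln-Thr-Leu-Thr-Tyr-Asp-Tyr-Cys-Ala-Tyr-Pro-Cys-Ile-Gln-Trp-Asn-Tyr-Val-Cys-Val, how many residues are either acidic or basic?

2

Acidic: D, E. Basic: H, K, R.
Acidic residues here: Glu8, Asp20 (2).
Basic residues here: none (0).
The two groups share no amino acid, so total = 2 + 0 = 2.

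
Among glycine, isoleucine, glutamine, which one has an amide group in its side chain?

glutamine

Only N (asparagine) and Q (glutamine) carry a side-chain carboxamide.
Of the listed options, only glutamine belongs to this group.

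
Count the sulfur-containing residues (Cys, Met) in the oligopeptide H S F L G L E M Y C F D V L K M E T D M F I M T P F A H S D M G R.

Matching residues: M8, C10, M16, M20, M23, M31.

6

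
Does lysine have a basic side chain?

Yes

The basic amino acids are Lys (K), Arg (R), and His (H).
Lysine is in this group.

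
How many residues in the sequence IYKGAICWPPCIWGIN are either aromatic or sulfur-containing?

5

Aromatic: F, W, Y. Sulfur-containing: C, M.
Aromatic residues here: Y2, W8, W13 (3).
Sulfur-containing residues here: C7, C11 (2).
The two groups share no amino acid, so total = 3 + 2 = 5.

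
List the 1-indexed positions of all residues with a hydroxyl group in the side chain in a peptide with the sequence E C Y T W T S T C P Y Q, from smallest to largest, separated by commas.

3, 4, 6, 7, 8, 11

The –OH-bearing residues are Ser, Thr (aliphatic alcohols), and Tyr (phenol).
Matching residues: Y3, T4, T6, S7, T8, Y11.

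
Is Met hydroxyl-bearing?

The –OH-bearing residues are Ser, Thr (aliphatic alcohols), and Tyr (phenol).
Methionine is not in this group.

No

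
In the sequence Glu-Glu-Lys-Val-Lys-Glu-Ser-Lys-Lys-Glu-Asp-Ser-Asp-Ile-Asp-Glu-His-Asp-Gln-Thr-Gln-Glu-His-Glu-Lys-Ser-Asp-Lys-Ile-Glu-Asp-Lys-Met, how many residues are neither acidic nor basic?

Acidic: D, E. Basic: K, R, H. All other residues are neither.
Matching residues: Val4, Ser7, Ser12, Ile14, Gln19, Thr20, Gln21, Ser26, Ile29, Met33.

10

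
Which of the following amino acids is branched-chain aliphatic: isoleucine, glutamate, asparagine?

isoleucine

V, L, and I make up the branched-chain aliphatic group.
Of the listed options, only isoleucine belongs to this group.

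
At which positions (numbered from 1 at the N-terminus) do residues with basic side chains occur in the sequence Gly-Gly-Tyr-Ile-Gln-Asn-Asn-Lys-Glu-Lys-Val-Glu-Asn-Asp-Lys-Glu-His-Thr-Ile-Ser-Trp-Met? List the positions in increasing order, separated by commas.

Lysine (K), arginine (R), and histidine (H) have basic, nitrogen-containing side chains.
Matching residues: Lys8, Lys10, Lys15, His17.

8, 10, 15, 17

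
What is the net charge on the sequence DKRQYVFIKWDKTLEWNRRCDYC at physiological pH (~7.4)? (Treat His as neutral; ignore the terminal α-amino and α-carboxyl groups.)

+2

At pH ~7.4 the Lys and Arg side chains are protonated (+1), the Asp and Glu side chains are deprotonated (−1), and with His taken as neutral all other side chains carry no charge.
Positive (K, R): K2, R3, K9, K12, R18, R19 → +6.
Negative (D, E): D1, D11, E15, D21 → −4.
Net charge = (+6) + (−4) = +2.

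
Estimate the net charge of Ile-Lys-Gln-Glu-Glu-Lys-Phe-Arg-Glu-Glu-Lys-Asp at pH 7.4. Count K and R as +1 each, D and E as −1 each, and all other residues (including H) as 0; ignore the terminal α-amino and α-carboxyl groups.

Positive (K, R): Lys2, Lys6, Arg8, Lys11 → +4.
Negative (D, E): Glu4, Glu5, Glu9, Glu10, Asp12 → −5.
Net charge = (+4) + (−5) = −1.

-1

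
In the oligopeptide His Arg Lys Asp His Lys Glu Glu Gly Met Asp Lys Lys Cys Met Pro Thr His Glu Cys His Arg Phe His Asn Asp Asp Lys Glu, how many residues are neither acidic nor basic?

9

Acidic: D, E. Basic: K, R, H. All other residues are neither.
Matching residues: Gly9, Met10, Cys14, Met15, Pro16, Thr17, Cys20, Phe23, Asn25.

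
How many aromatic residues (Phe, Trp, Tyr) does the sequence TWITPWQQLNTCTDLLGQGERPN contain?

Matching residues: W2, W6.

2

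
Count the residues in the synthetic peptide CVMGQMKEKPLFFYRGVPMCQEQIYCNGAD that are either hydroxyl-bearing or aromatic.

4

Hydroxyl-bearing: S, T, Y. Aromatic: F, W, Y.
Hydroxyl-bearing residues here: Y14, Y25 (2).
Aromatic residues here: F12, F13, Y14, Y25 (4).
Y is in both groups, so the 2 Y residues must not be double-counted.
Total = 2 + 4 − 2 = 4.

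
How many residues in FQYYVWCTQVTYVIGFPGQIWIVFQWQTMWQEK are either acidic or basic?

Acidic: D, E. Basic: H, K, R.
Acidic residues here: E32 (1).
Basic residues here: K33 (1).
The two groups share no amino acid, so total = 1 + 1 = 2.

2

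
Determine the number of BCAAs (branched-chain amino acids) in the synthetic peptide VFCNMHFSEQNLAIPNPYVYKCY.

The BCAAs are Val, Leu, and Ile — aliphatic side chains with a branch point.
Matching residues: V1, L12, I14, V19.

4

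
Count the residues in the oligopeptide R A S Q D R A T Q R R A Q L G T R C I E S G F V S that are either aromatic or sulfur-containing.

2

Aromatic: F, W, Y. Sulfur-containing: C, M.
Aromatic residues here: F23 (1).
Sulfur-containing residues here: C18 (1).
The two groups share no amino acid, so total = 1 + 1 = 2.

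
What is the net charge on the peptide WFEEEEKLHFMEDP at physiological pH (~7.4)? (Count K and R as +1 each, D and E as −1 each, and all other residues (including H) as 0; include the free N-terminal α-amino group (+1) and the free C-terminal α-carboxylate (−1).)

Positive (K, R): K7 → +1.
Negative (D, E): E3, E4, E5, E6, E12, D13 → −6.
The N-terminus (+1) and C-terminus (−1) cancel.
Net charge = (+1) + (−6) = −5.

-5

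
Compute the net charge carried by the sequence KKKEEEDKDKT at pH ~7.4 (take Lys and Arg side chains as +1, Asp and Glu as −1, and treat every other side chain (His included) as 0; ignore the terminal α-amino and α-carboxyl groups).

Positive (K, R): K1, K2, K3, K8, K10 → +5.
Negative (D, E): E4, E5, E6, D7, D9 → −5.
Net charge = (+5) + (−5) = 0.

0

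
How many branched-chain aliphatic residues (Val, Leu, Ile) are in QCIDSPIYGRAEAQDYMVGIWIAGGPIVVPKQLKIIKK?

11

Matching residues: I3, I7, V18, I20, I22, I27, V28, V29, L33, I35, I36.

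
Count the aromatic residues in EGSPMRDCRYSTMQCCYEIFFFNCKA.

F, W, and Y each carry an aromatic ring on the side chain.
Matching residues: Y10, Y17, F20, F21, F22.

5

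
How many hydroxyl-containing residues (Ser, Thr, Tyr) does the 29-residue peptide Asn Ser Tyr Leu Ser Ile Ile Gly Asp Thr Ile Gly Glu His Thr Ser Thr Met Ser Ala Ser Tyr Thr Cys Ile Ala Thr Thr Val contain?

13

Matching residues: Ser2, Tyr3, Ser5, Thr10, Thr15, Ser16, Thr17, Ser19, Ser21, Tyr22, Thr23, Thr27, Thr28.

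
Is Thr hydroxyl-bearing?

The –OH-bearing residues are Ser, Thr (aliphatic alcohols), and Tyr (phenol).
Threonine is in this group.

Yes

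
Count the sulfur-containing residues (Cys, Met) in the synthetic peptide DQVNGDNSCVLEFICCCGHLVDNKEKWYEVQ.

4

Matching residues: C9, C15, C16, C17.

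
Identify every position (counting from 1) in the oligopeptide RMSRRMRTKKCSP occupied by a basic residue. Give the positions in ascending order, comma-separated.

1, 4, 5, 7, 9, 10

Matching residues: R1, R4, R5, R7, K9, K10.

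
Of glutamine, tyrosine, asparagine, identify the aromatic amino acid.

tyrosine

Phenylalanine (F), tryptophan (W), and tyrosine (Y) have aromatic ring side chains.
Of the listed options, only tyrosine belongs to this group.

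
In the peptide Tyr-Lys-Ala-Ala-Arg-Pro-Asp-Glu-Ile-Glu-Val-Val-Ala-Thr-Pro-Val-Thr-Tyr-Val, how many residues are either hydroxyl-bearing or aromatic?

Hydroxyl-bearing: S, T, Y. Aromatic: F, W, Y.
Hydroxyl-bearing residues here: Tyr1, Thr14, Thr17, Tyr18 (4).
Aromatic residues here: Tyr1, Tyr18 (2).
Y is in both groups, so the 2 Y residues must not be double-counted.
Total = 4 + 2 − 2 = 4.

4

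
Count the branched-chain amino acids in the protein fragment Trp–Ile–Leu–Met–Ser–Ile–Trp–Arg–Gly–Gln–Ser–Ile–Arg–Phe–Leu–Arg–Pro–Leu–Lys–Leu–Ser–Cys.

The BCAAs are Val, Leu, and Ile — aliphatic side chains with a branch point.
Matching residues: Ile2, Leu3, Ile6, Ile12, Leu15, Leu18, Leu20.

7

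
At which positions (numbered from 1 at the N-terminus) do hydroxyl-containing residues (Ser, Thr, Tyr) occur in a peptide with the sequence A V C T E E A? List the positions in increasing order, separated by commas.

4

Matching residues: T4.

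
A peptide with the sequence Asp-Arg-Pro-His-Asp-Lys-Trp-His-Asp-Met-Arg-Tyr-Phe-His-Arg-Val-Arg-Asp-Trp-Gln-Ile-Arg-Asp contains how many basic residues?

9

Lysine (K), arginine (R), and histidine (H) have basic, nitrogen-containing side chains.
Matching residues: Arg2, His4, Lys6, His8, Arg11, His14, Arg15, Arg17, Arg22.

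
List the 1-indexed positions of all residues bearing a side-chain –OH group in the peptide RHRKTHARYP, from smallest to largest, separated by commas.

The –OH-bearing residues are Ser, Thr (aliphatic alcohols), and Tyr (phenol).
Matching residues: T5, Y9.

5, 9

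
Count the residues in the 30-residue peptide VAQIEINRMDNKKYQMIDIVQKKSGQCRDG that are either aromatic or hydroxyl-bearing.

2

Aromatic: F, W, Y. Hydroxyl-bearing: S, T, Y.
Aromatic residues here: Y14 (1).
Hydroxyl-bearing residues here: Y14, S24 (2).
Y is in both groups, so the 1 Y residue must not be double-counted.
Total = 1 + 2 − 1 = 2.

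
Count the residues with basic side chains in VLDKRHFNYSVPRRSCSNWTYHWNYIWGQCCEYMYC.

The basic amino acids are Lys (K), Arg (R), and His (H).
Matching residues: K4, R5, H6, R13, R14, H22.

6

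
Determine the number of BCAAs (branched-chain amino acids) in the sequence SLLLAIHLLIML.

The BCAAs are Val, Leu, and Ile — aliphatic side chains with a branch point.
Matching residues: L2, L3, L4, I6, L8, L9, I10, L12.

8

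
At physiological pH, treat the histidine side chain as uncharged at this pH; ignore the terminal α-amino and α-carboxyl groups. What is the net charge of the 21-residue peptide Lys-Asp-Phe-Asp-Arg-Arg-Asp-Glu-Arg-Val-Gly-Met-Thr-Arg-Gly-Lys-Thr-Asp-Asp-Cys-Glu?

-1

Near pH 7.4, K and R contribute +1 each, D and E contribute −1 each, and every other side chain (His included, as stated) is uncharged.
Positive (K, R): Lys1, Arg5, Arg6, Arg9, Arg14, Lys16 → +6.
Negative (D, E): Asp2, Asp4, Asp7, Glu8, Asp18, Asp19, Glu21 → −7.
Net charge = (+6) + (−7) = −1.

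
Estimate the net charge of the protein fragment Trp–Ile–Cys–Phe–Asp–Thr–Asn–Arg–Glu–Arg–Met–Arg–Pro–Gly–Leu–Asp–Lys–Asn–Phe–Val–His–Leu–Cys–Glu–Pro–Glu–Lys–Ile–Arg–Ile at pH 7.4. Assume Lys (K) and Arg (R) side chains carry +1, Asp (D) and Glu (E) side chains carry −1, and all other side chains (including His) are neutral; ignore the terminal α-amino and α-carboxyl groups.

Positive (K, R): Arg8, Arg10, Arg12, Lys17, Lys27, Arg29 → +6.
Negative (D, E): Asp5, Glu9, Asp16, Glu24, Glu26 → −5.
Net charge = (+6) + (−5) = +1.

+1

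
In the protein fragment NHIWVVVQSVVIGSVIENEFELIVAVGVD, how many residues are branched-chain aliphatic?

The BCAAs are Val, Leu, and Ile — aliphatic side chains with a branch point.
Matching residues: I3, V5, V6, V7, V10, V11, I12, V15, I16, L22, I23, V24, V26, V28.

14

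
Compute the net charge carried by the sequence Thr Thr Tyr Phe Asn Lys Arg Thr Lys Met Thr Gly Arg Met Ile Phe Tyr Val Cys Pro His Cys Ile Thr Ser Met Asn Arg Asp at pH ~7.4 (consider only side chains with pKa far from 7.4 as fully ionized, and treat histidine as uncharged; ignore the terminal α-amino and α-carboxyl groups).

The side chains ionized at physiological pH are Lys/Arg (+1) and Asp/Glu (−1); with His treated as neutral, nothing else contributes.
Positive (K, R): Lys6, Arg7, Lys9, Arg13, Arg28 → +5.
Negative (D, E): Asp29 → −1.
Net charge = (+5) + (−1) = +4.

+4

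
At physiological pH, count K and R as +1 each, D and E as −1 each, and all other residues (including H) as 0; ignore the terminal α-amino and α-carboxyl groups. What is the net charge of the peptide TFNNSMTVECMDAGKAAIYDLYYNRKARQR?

Positive (K, R): K15, R25, K26, R28, R30 → +5.
Negative (D, E): E9, D12, D20 → −3.
Net charge = (+5) + (−3) = +2.

+2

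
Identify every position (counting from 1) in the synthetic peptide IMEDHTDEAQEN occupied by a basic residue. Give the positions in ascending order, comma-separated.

5

Matching residues: H5.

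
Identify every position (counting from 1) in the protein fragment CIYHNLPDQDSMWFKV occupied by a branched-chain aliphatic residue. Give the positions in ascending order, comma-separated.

Matching residues: I2, L6, V16.

2, 6, 16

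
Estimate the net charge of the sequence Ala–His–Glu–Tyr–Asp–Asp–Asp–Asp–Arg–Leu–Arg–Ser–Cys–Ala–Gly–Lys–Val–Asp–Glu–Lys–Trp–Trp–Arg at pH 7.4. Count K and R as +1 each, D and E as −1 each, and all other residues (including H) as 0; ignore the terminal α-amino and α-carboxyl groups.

-2

Positive (K, R): Arg9, Arg11, Lys16, Lys20, Arg23 → +5.
Negative (D, E): Glu3, Asp5, Asp6, Asp7, Asp8, Asp18, Glu19 → −7.
Net charge = (+5) + (−7) = −2.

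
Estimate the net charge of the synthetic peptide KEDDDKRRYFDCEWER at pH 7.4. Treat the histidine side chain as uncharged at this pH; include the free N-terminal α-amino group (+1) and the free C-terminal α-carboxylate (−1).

At pH ~7.4 the Lys and Arg side chains are protonated (+1), the Asp and Glu side chains are deprotonated (−1), and with His taken as neutral all other side chains carry no charge.
Positive (K, R): K1, K6, R7, R8, R16 → +5.
Negative (D, E): E2, D3, D4, D5, D11, E13, E15 → −7.
The N-terminus (+1) and C-terminus (−1) cancel.
Net charge = (+5) + (−7) = −2.

-2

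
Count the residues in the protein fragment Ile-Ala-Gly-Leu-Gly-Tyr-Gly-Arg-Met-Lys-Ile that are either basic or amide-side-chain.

Basic: H, K, R. Amide-side-chain: N, Q.
Basic residues here: Arg8, Lys10 (2).
Amide-side-chain residues here: none (0).
The two groups share no amino acid, so total = 2 + 0 = 2.

2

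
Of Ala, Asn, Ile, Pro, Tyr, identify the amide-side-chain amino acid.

Asn

Asparagine (N) and glutamine (Q) have uncharged amide side chains.
Of the listed options, only Asn belongs to this group.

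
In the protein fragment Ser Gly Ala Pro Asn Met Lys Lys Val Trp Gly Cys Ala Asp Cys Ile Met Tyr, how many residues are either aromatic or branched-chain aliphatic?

4

Aromatic: F, W, Y. Branched-chain aliphatic: I, L, V.
Aromatic residues here: Trp10, Tyr18 (2).
Branched-chain aliphatic residues here: Val9, Ile16 (2).
The two groups share no amino acid, so total = 2 + 2 = 4.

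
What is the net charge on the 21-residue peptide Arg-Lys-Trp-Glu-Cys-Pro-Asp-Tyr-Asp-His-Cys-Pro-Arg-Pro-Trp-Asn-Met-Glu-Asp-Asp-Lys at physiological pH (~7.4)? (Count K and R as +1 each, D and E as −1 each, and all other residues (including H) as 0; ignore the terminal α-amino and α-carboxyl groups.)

-2

Positive (K, R): Arg1, Lys2, Arg13, Lys21 → +4.
Negative (D, E): Glu4, Asp7, Asp9, Glu18, Asp19, Asp20 → −6.
Net charge = (+4) + (−6) = −2.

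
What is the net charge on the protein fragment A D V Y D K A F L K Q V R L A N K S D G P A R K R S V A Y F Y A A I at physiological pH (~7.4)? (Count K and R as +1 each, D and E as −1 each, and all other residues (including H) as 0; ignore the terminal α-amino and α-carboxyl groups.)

Positive (K, R): K6, K10, R13, K17, R23, K24, R25 → +7.
Negative (D, E): D2, D5, D19 → −3.
Net charge = (+7) + (−3) = +4.

+4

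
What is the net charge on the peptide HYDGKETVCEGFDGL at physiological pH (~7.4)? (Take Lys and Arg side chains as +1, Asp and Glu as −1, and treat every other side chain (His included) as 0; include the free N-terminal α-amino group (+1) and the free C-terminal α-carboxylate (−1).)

Positive (K, R): K5 → +1.
Negative (D, E): D3, E6, E10, D13 → −4.
The N-terminus (+1) and C-terminus (−1) cancel.
Net charge = (+1) + (−4) = −3.

-3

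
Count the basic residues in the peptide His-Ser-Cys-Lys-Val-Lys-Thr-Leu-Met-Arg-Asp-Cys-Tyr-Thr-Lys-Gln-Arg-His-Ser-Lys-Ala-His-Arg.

K, R, and H are the three residues with basic side chains (ε-amine, guanidinium, and imidazole respectively).
Matching residues: His1, Lys4, Lys6, Arg10, Lys15, Arg17, His18, Lys20, His22, Arg23.

10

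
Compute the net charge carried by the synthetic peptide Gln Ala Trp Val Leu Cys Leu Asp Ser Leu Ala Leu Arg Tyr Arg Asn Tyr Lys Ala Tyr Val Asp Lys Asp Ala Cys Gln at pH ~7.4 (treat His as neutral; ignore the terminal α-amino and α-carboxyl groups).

At pH ~7.4 the Lys and Arg side chains are protonated (+1), the Asp and Glu side chains are deprotonated (−1), and with His taken as neutral all other side chains carry no charge.
Positive (K, R): Arg13, Arg15, Lys18, Lys23 → +4.
Negative (D, E): Asp8, Asp22, Asp24 → −3.
Net charge = (+4) + (−3) = +1.

+1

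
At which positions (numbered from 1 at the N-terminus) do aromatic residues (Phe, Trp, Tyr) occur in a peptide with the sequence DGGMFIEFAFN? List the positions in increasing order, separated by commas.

5, 8, 10

Matching residues: F5, F8, F10.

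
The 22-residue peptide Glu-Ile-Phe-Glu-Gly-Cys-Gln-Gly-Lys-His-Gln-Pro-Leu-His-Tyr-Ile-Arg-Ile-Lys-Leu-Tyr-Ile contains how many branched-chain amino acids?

6

V, L, and I make up the branched-chain aliphatic group.
Matching residues: Ile2, Leu13, Ile16, Ile18, Leu20, Ile22.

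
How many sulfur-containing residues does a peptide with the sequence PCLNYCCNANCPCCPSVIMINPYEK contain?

7

Only Cys (C) and Met (M) have a sulfur atom in the side chain.
Matching residues: C2, C6, C7, C11, C13, C14, M19.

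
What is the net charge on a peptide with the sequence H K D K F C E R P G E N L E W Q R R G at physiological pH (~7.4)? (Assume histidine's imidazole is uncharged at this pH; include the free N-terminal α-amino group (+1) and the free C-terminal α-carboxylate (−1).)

+1

At pH ~7.4 the Lys and Arg side chains are protonated (+1), the Asp and Glu side chains are deprotonated (−1), and with His taken as neutral all other side chains carry no charge.
Positive (K, R): K2, K4, R8, R17, R18 → +5.
Negative (D, E): D3, E7, E11, E14 → −4.
The N-terminus (+1) and C-terminus (−1) cancel.
Net charge = (+5) + (−4) = +1.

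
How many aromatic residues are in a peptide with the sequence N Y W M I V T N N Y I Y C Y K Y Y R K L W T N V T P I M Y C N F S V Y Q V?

F, W, and Y each carry an aromatic ring on the side chain.
Matching residues: Y2, W3, Y10, Y12, Y14, Y16, Y17, W21, Y29, F32, Y35.

11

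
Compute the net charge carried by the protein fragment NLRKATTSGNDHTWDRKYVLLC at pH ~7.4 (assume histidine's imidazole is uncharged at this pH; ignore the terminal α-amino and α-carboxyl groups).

Near pH 7.4, K and R contribute +1 each, D and E contribute −1 each, and every other side chain (His included, as stated) is uncharged.
Positive (K, R): R3, K4, R16, K17 → +4.
Negative (D, E): D11, D15 → −2.
Net charge = (+4) + (−2) = +2.

+2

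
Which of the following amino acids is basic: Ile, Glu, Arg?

The basic amino acids are Lys (K), Arg (R), and His (H).
Of the listed options, only Arg belongs to this group.

Arg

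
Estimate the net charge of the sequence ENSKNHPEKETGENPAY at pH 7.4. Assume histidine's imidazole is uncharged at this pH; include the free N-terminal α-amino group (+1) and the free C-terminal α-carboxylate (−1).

-2

Near pH 7.4, K and R contribute +1 each, D and E contribute −1 each, and every other side chain (His included, as stated) is uncharged.
Positive (K, R): K4, K9 → +2.
Negative (D, E): E1, E8, E10, E13 → −4.
The N-terminus (+1) and C-terminus (−1) cancel.
Net charge = (+2) + (−4) = −2.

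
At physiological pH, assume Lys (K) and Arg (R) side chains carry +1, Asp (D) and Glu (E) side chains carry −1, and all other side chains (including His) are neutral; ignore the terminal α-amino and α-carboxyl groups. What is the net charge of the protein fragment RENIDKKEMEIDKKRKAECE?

Positive (K, R): R1, K6, K7, K13, K14, R15, K16 → +7.
Negative (D, E): E2, D5, E8, E10, D12, E18, E20 → −7.
Net charge = (+7) + (−7) = 0.

0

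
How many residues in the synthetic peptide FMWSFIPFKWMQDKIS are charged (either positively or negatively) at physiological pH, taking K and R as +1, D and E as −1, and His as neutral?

Charged side chains at pH ~7.4: K, R (positive); D, E (negative).
Matching residues: K9, D13, K14.

3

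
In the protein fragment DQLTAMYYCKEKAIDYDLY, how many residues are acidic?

The acidic residues are Asp (D) and Glu (E), whose side chains end in a carboxylate group.
Matching residues: D1, E11, D15, D17.

4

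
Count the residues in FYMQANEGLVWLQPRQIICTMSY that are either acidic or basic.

Acidic: D, E. Basic: H, K, R.
Acidic residues here: E7 (1).
Basic residues here: R15 (1).
The two groups share no amino acid, so total = 1 + 1 = 2.

2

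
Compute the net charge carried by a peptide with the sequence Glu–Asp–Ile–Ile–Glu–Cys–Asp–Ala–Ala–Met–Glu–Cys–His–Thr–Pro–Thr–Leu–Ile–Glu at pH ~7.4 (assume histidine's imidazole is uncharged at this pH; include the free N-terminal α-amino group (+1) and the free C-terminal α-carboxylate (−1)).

-6

At pH ~7.4 the Lys and Arg side chains are protonated (+1), the Asp and Glu side chains are deprotonated (−1), and with His taken as neutral all other side chains carry no charge.
Positive (K, R): none → +0.
Negative (D, E): Glu1, Asp2, Glu5, Asp7, Glu11, Glu19 → −6.
The N-terminus (+1) and C-terminus (−1) cancel.
Net charge = (+0) + (−6) = −6.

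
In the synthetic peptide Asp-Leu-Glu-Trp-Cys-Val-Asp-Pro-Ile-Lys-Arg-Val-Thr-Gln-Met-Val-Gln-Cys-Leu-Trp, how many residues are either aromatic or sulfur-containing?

Aromatic: F, W, Y. Sulfur-containing: C, M.
Aromatic residues here: Trp4, Trp20 (2).
Sulfur-containing residues here: Cys5, Met15, Cys18 (3).
The two groups share no amino acid, so total = 2 + 3 = 5.

5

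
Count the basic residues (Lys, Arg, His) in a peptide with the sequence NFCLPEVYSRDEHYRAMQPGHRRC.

6

Matching residues: R10, H13, R15, H21, R22, R23.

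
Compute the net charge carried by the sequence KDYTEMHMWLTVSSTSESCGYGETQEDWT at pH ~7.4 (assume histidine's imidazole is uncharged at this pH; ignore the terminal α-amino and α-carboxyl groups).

-5

The side chains ionized at physiological pH are Lys/Arg (+1) and Asp/Glu (−1); with His treated as neutral, nothing else contributes.
Positive (K, R): K1 → +1.
Negative (D, E): D2, E5, E17, E23, E26, D27 → −6.
Net charge = (+1) + (−6) = −5.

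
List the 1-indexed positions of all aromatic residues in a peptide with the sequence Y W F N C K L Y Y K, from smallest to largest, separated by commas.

1, 2, 3, 8, 9

F, W, and Y each carry an aromatic ring on the side chain.
Matching residues: Y1, W2, F3, Y8, Y9.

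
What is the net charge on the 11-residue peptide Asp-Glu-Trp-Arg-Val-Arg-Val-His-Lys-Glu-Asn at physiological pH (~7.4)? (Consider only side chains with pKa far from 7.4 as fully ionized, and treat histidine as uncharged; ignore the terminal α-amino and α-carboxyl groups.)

0

At pH ~7.4 the Lys and Arg side chains are protonated (+1), the Asp and Glu side chains are deprotonated (−1), and with His taken as neutral all other side chains carry no charge.
Positive (K, R): Arg4, Arg6, Lys9 → +3.
Negative (D, E): Asp1, Glu2, Glu10 → −3.
Net charge = (+3) + (−3) = 0.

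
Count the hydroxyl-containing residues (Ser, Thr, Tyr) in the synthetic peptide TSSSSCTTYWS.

9

Matching residues: T1, S2, S3, S4, S5, T7, T8, Y9, S11.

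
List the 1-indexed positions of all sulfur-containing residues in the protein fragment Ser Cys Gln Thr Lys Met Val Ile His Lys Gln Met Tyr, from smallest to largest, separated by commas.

2, 6, 12

Cysteine (C, thiol) and methionine (M, thioether) are the two sulfur-containing amino acids.
Matching residues: Cys2, Met6, Met12.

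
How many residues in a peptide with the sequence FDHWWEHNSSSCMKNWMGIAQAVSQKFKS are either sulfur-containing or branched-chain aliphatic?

Sulfur-containing: C, M. Branched-chain aliphatic: I, L, V.
Sulfur-containing residues here: C12, M13, M17 (3).
Branched-chain aliphatic residues here: I19, V23 (2).
The two groups share no amino acid, so total = 3 + 2 = 5.

5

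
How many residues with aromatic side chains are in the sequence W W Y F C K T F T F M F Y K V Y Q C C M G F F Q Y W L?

13

F, W, and Y each carry an aromatic ring on the side chain.
Matching residues: W1, W2, Y3, F4, F8, F10, F12, Y13, Y16, F22, F23, Y25, W26.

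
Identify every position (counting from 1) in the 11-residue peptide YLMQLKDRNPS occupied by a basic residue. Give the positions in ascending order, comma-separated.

6, 8

The basic amino acids are Lys (K), Arg (R), and His (H).
Matching residues: K6, R8.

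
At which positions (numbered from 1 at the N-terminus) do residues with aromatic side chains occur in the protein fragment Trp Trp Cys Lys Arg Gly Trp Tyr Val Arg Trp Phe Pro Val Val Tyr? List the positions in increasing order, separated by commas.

F, W, and Y each carry an aromatic ring on the side chain.
Matching residues: Trp1, Trp2, Trp7, Tyr8, Trp11, Phe12, Tyr16.

1, 2, 7, 8, 11, 12, 16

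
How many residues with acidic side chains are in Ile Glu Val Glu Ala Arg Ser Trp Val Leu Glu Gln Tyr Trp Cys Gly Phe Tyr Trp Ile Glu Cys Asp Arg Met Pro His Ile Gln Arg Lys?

The acidic residues are Asp (D) and Glu (E), whose side chains end in a carboxylate group.
Matching residues: Glu2, Glu4, Glu11, Glu21, Asp23.

5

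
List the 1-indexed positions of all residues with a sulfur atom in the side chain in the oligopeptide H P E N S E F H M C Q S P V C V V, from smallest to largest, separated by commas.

The sulfur-bearing residues are cysteine (–SH) and methionine (–S–CH₃).
Matching residues: M9, C10, C15.

9, 10, 15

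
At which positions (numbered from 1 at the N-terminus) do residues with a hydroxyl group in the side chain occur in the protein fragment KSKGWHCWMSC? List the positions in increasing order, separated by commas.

The –OH-bearing residues are Ser, Thr (aliphatic alcohols), and Tyr (phenol).
Matching residues: S2, S10.

2, 10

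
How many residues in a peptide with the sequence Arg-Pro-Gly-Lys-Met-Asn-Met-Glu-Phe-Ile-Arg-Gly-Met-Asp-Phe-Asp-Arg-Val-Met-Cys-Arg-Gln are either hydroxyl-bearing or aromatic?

2

Hydroxyl-bearing: S, T, Y. Aromatic: F, W, Y.
Hydroxyl-bearing residues here: none (0).
Aromatic residues here: Phe9, Phe15 (2).
(Y belongs to both groups, but none appear in this sequence.) Total = 0 + 2 = 2.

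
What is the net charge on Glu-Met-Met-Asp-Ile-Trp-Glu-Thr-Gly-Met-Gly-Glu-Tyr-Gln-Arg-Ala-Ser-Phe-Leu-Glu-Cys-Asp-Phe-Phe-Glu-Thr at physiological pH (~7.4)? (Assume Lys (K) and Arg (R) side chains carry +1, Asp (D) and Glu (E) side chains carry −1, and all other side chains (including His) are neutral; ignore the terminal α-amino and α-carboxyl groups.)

Positive (K, R): Arg15 → +1.
Negative (D, E): Glu1, Asp4, Glu7, Glu12, Glu20, Asp22, Glu25 → −7.
Net charge = (+1) + (−7) = −6.

-6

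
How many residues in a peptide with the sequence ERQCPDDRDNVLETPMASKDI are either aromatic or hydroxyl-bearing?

Aromatic: F, W, Y. Hydroxyl-bearing: S, T, Y.
Aromatic residues here: none (0).
Hydroxyl-bearing residues here: T14, S18 (2).
(Y belongs to both groups, but none appear in this sequence.) Total = 0 + 2 = 2.

2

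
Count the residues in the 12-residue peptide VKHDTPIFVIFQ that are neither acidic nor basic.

Acidic: D, E. Basic: K, R, H. All other residues are neither.
Matching residues: V1, T5, P6, I7, F8, V9, I10, F11, Q12.

9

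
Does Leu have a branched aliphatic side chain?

V, L, and I make up the branched-chain aliphatic group.
Leucine is in this group.

Yes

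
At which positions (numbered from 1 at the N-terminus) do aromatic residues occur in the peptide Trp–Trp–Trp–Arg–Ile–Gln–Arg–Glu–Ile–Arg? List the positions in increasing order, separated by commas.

1, 2, 3

F, W, and Y each carry an aromatic ring on the side chain.
Matching residues: Trp1, Trp2, Trp3.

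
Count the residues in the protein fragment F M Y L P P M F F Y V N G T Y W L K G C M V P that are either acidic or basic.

Acidic: D, E. Basic: H, K, R.
Acidic residues here: none (0).
Basic residues here: K18 (1).
The two groups share no amino acid, so total = 0 + 1 = 1.

1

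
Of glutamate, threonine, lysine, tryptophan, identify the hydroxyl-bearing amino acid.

The –OH-bearing residues are Ser, Thr (aliphatic alcohols), and Tyr (phenol).
Of the listed options, only threonine belongs to this group.

threonine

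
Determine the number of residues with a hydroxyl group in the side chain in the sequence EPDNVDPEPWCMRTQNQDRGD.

1

Serine (S), threonine (T), and tyrosine (Y) each carry a hydroxyl group on the side chain.
Matching residues: T14.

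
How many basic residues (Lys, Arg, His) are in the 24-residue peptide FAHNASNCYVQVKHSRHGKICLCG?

6

Matching residues: H3, K13, H14, R16, H17, K19.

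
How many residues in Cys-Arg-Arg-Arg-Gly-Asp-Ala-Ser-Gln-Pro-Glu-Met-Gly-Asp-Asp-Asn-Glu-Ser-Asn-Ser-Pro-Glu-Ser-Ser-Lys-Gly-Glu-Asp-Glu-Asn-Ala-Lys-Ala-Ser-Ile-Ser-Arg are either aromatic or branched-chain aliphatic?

Aromatic: F, W, Y. Branched-chain aliphatic: I, L, V.
Aromatic residues here: none (0).
Branched-chain aliphatic residues here: Ile35 (1).
The two groups share no amino acid, so total = 0 + 1 = 1.

1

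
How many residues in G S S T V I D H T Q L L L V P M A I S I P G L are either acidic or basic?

Acidic: D, E. Basic: H, K, R.
Acidic residues here: D7 (1).
Basic residues here: H8 (1).
The two groups share no amino acid, so total = 1 + 1 = 2.

2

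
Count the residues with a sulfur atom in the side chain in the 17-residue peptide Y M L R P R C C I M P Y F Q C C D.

Cysteine (C, thiol) and methionine (M, thioether) are the two sulfur-containing amino acids.
Matching residues: M2, C7, C8, M10, C15, C16.

6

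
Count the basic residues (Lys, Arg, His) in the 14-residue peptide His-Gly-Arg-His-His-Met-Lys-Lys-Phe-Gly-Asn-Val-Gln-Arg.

7

Matching residues: His1, Arg3, His4, His5, Lys7, Lys8, Arg14.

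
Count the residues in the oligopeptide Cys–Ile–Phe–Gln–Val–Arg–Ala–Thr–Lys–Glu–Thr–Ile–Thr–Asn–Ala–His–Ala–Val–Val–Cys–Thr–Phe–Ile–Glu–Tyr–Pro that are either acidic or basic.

5

Acidic: D, E. Basic: H, K, R.
Acidic residues here: Glu10, Glu24 (2).
Basic residues here: Arg6, Lys9, His16 (3).
The two groups share no amino acid, so total = 2 + 3 = 5.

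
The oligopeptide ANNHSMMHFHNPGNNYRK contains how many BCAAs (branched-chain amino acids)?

Valine (V), leucine (L), and isoleucine (I) are the branched-chain amino acids.
None of the 18 residues belong to this group.

0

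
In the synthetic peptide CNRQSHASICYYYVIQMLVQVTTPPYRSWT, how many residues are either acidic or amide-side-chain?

Acidic: D, E. Amide-side-chain: N, Q.
Acidic residues here: none (0).
Amide-side-chain residues here: N2, Q4, Q16, Q20 (4).
The two groups share no amino acid, so total = 0 + 4 = 4.

4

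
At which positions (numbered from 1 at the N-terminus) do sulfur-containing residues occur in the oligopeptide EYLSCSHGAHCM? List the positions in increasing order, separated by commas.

5, 11, 12

Cysteine (C, thiol) and methionine (M, thioether) are the two sulfur-containing amino acids.
Matching residues: C5, C11, M12.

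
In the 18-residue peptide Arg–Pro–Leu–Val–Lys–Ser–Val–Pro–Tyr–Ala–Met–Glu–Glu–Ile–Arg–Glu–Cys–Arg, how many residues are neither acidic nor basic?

11

Acidic: D, E. Basic: K, R, H. All other residues are neither.
Matching residues: Pro2, Leu3, Val4, Ser6, Val7, Pro8, Tyr9, Ala10, Met11, Ile14, Cys17.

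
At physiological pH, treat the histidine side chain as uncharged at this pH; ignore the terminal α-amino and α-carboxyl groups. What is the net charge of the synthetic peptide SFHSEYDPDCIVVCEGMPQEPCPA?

-5

At pH ~7.4 the Lys and Arg side chains are protonated (+1), the Asp and Glu side chains are deprotonated (−1), and with His taken as neutral all other side chains carry no charge.
Positive (K, R): none → +0.
Negative (D, E): E5, D7, D9, E15, E20 → −5.
Net charge = (+0) + (−5) = −5.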